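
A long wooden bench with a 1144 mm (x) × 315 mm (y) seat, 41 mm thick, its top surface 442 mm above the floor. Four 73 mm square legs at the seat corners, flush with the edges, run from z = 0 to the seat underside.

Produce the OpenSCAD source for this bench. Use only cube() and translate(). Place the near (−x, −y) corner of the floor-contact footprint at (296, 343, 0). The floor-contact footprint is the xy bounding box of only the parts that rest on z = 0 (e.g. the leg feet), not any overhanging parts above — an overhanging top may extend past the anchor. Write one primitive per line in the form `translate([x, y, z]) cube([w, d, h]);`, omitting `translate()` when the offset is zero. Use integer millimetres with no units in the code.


translate([296, 343, 401]) cube([1144, 315, 41]);
translate([296, 343, 0]) cube([73, 73, 401]);
translate([296, 585, 0]) cube([73, 73, 401]);
translate([1367, 343, 0]) cube([73, 73, 401]);
translate([1367, 585, 0]) cube([73, 73, 401]);


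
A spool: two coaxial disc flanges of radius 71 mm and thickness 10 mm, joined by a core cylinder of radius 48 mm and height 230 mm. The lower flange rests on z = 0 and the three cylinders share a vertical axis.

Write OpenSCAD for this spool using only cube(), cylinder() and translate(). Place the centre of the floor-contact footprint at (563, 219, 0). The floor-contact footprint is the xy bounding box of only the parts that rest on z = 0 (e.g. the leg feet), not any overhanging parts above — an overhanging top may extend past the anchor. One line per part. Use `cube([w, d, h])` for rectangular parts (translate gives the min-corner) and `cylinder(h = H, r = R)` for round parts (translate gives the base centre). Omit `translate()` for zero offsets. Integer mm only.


translate([563, 219, 0]) cylinder(h = 10, r = 71);
translate([563, 219, 10]) cylinder(h = 230, r = 48);
translate([563, 219, 240]) cylinder(h = 10, r = 71);


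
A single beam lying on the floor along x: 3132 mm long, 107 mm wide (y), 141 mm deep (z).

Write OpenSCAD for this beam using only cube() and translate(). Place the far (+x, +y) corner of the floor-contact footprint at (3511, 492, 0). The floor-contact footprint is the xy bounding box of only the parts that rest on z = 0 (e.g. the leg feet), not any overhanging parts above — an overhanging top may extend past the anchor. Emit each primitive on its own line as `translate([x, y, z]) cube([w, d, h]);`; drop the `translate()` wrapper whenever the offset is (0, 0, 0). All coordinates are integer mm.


translate([379, 385, 0]) cube([3132, 107, 141]);


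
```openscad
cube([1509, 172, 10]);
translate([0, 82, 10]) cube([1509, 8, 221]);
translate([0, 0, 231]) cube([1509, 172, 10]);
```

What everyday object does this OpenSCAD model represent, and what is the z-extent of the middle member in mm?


An I-beam. The web height is 221 mm.

Two wide flanges with a thin centred web — an I-beam. Overall 241 mm minus two 10 mm flanges gives a web of 241 − 2·10 = 221 mm.


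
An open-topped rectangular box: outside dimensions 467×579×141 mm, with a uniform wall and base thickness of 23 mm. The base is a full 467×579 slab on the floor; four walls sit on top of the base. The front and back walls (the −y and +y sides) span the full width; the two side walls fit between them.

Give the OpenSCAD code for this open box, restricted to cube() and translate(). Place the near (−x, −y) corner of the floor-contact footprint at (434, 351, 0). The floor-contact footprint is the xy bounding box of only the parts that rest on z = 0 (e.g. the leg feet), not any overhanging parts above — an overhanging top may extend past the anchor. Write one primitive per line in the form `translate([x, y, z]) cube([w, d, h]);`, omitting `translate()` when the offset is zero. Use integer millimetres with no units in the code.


translate([434, 351, 0]) cube([467, 579, 23]);
translate([434, 351, 23]) cube([467, 23, 118]);
translate([434, 907, 23]) cube([467, 23, 118]);
translate([434, 374, 23]) cube([23, 533, 118]);
translate([878, 374, 23]) cube([23, 533, 118]);


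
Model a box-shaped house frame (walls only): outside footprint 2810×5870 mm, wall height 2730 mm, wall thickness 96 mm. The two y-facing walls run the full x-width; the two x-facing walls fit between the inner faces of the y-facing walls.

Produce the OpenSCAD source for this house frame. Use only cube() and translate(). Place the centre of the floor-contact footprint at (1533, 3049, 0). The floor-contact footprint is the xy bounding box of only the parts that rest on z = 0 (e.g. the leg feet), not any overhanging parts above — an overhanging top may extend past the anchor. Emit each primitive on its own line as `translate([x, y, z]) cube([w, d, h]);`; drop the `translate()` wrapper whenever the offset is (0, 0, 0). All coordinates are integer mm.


translate([128, 114, 0]) cube([2810, 96, 2730]);
translate([128, 5888, 0]) cube([2810, 96, 2730]);
translate([128, 210, 0]) cube([96, 5678, 2730]);
translate([2842, 210, 0]) cube([96, 5678, 2730]);


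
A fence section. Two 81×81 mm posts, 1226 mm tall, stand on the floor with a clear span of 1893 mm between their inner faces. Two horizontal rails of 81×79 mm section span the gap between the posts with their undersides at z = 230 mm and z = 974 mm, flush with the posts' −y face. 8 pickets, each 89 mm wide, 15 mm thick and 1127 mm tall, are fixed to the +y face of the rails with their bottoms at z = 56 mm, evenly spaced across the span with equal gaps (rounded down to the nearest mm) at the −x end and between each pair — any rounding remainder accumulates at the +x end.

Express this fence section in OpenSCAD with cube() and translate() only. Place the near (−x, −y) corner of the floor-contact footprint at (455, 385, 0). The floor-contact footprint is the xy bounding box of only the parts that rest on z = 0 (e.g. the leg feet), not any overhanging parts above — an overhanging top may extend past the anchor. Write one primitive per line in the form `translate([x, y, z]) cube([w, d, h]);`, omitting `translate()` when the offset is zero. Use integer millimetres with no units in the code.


translate([455, 385, 0]) cube([81, 81, 1226]);
translate([2429, 385, 0]) cube([81, 81, 1226]);
translate([536, 385, 230]) cube([1893, 81, 79]);
translate([536, 385, 974]) cube([1893, 81, 79]);
translate([667, 466, 56]) cube([89, 15, 1127]);
translate([887, 466, 56]) cube([89, 15, 1127]);
translate([1107, 466, 56]) cube([89, 15, 1127]);
translate([1327, 466, 56]) cube([89, 15, 1127]);
translate([1547, 466, 56]) cube([89, 15, 1127]);
translate([1767, 466, 56]) cube([89, 15, 1127]);
translate([1987, 466, 56]) cube([89, 15, 1127]);
translate([2207, 466, 56]) cube([89, 15, 1127]);


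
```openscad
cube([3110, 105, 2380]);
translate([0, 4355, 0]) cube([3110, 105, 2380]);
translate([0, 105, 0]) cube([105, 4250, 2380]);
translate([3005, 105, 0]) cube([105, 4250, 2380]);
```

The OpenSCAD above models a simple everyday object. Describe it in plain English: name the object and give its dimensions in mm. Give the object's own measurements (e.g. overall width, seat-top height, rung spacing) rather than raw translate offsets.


The wall frame of a small rectangular building: four walls, each 2380 mm tall and 105 mm thick, enclosing a footprint 3110 mm (x) by 4460 mm (y) outside-to-outside, with no floor or roof. The front and back walls (the −y and +y sides) span the full width; the two side walls fit between them.


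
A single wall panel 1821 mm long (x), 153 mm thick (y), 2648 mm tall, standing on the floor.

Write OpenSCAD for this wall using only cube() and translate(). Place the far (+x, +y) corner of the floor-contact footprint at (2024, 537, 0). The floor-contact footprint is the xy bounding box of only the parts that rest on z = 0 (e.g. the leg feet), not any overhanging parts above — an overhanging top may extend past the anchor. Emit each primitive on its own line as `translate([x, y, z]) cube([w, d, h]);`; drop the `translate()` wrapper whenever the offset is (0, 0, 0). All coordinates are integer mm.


translate([203, 384, 0]) cube([1821, 153, 2648]);


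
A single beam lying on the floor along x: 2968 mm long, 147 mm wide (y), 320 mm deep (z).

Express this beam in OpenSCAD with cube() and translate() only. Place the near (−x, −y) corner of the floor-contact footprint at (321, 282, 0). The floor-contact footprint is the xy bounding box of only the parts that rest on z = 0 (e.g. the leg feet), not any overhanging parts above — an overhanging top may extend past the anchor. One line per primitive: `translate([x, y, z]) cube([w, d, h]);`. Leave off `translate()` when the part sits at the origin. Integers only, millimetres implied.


translate([321, 282, 0]) cube([2968, 147, 320]);


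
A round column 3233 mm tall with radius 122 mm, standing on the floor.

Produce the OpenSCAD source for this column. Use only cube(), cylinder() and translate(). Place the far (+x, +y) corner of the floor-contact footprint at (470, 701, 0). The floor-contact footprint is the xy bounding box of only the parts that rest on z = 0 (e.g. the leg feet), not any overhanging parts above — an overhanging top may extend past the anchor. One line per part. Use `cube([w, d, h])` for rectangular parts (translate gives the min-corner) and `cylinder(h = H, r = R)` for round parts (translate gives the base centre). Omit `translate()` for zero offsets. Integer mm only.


translate([348, 579, 0]) cylinder(h = 3233, r = 122);


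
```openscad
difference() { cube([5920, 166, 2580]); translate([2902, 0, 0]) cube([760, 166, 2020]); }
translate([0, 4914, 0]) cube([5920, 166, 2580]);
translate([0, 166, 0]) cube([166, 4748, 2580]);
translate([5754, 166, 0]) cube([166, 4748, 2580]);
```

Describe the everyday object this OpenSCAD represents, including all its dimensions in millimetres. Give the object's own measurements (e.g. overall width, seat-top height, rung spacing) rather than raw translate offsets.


A single room: four walls, each 2580 mm tall and 166 mm thick, enclosing an outside footprint 5920×5080 mm (x × y), no floor or roof. The front and back walls (−y and +y sides) run the full x-width; the side walls fit between their inner faces. A door opening 760 mm wide and 2020 mm tall is cut through the front wall from the floor up, its −x edge 2902 mm from the wall's −x end.


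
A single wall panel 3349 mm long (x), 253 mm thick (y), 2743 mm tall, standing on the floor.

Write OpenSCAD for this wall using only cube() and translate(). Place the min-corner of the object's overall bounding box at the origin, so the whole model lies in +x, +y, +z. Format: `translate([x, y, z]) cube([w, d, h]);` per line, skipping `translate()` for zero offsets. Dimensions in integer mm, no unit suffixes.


cube([3349, 253, 2743]);


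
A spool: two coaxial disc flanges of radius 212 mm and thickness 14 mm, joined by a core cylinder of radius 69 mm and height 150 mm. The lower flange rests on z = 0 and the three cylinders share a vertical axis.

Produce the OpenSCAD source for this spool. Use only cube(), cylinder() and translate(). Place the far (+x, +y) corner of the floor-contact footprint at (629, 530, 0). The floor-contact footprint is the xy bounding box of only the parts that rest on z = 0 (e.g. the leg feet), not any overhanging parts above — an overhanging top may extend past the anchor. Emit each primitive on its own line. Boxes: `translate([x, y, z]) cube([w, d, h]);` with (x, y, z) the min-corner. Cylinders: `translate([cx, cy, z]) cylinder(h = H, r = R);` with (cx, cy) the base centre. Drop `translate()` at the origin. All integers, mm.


translate([417, 318, 0]) cylinder(h = 14, r = 212);
translate([417, 318, 14]) cylinder(h = 150, r = 69);
translate([417, 318, 164]) cylinder(h = 14, r = 212);


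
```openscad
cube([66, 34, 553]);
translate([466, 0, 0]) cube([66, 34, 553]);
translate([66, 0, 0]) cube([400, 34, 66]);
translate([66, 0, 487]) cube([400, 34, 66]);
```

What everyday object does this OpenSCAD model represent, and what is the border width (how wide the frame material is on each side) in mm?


A picture frame. The border width is 66 mm.

Four thin pieces enclosing a rectangular opening — a picture frame. The two full-height stiles are 553 mm tall; the top rail sits at z = 487 and is 66 mm tall, so the border above the opening is 553 − 487 = 66 mm, matching the stile x-width.


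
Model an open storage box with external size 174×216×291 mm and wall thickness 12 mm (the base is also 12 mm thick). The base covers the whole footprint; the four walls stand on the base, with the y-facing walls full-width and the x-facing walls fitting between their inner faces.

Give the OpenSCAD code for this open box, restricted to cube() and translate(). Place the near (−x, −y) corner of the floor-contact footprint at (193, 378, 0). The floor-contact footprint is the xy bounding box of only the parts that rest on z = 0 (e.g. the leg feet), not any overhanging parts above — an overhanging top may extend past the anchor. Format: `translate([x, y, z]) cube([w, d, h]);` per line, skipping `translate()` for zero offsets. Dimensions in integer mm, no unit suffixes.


translate([193, 378, 0]) cube([174, 216, 12]);
translate([193, 378, 12]) cube([174, 12, 279]);
translate([193, 582, 12]) cube([174, 12, 279]);
translate([193, 390, 12]) cube([12, 192, 279]);
translate([355, 390, 12]) cube([12, 192, 279]);


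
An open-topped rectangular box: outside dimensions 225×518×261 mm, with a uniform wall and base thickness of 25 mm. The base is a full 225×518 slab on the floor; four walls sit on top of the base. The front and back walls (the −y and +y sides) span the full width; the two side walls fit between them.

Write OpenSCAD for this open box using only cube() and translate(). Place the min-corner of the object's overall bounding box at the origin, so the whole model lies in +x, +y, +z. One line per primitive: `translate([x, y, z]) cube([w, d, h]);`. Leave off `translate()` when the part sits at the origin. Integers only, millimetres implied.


cube([225, 518, 25]);
translate([0, 0, 25]) cube([225, 25, 236]);
translate([0, 493, 25]) cube([225, 25, 236]);
translate([0, 25, 25]) cube([25, 468, 236]);
translate([200, 25, 25]) cube([25, 468, 236]);


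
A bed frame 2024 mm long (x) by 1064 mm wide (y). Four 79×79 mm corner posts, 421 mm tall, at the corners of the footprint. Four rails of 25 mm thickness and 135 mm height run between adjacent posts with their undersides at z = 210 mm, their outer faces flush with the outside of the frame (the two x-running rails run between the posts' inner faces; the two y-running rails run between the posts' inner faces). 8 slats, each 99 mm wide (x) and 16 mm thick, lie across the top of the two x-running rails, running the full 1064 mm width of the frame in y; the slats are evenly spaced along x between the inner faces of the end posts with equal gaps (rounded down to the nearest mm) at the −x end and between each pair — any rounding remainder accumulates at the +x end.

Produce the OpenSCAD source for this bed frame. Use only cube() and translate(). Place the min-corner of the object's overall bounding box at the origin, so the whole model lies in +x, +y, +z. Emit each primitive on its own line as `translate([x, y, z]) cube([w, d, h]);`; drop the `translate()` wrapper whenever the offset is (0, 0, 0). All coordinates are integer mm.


cube([79, 79, 421]);
translate([0, 985, 0]) cube([79, 79, 421]);
translate([1945, 0, 0]) cube([79, 79, 421]);
translate([1945, 985, 0]) cube([79, 79, 421]);
translate([79, 0, 210]) cube([1866, 25, 135]);
translate([79, 1039, 210]) cube([1866, 25, 135]);
translate([0, 79, 210]) cube([25, 906, 135]);
translate([1999, 79, 210]) cube([25, 906, 135]);
translate([198, 0, 345]) cube([99, 1064, 16]);
translate([416, 0, 345]) cube([99, 1064, 16]);
translate([634, 0, 345]) cube([99, 1064, 16]);
translate([852, 0, 345]) cube([99, 1064, 16]);
translate([1070, 0, 345]) cube([99, 1064, 16]);
translate([1288, 0, 345]) cube([99, 1064, 16]);
translate([1506, 0, 345]) cube([99, 1064, 16]);
translate([1724, 0, 345]) cube([99, 1064, 16]);


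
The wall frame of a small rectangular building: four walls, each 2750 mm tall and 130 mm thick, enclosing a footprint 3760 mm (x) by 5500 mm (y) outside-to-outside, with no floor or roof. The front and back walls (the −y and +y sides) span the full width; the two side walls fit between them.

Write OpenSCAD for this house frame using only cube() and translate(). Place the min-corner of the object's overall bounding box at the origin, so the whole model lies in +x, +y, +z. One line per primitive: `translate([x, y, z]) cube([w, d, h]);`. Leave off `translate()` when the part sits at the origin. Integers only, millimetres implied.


cube([3760, 130, 2750]);
translate([0, 5370, 0]) cube([3760, 130, 2750]);
translate([0, 130, 0]) cube([130, 5240, 2750]);
translate([3630, 130, 0]) cube([130, 5240, 2750]);


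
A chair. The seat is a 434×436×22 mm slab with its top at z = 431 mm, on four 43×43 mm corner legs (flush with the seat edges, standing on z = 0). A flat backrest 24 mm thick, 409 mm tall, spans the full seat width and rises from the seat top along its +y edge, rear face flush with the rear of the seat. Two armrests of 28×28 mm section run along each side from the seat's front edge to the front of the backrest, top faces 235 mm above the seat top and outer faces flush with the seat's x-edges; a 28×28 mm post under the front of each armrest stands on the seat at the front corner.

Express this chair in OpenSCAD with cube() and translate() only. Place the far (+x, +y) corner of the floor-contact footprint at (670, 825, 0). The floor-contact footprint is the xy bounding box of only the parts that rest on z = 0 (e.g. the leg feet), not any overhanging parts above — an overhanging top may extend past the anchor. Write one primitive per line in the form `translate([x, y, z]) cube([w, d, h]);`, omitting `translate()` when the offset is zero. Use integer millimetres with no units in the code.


translate([236, 389, 409]) cube([434, 436, 22]);
translate([236, 389, 0]) cube([43, 43, 409]);
translate([627, 389, 0]) cube([43, 43, 409]);
translate([236, 782, 0]) cube([43, 43, 409]);
translate([627, 782, 0]) cube([43, 43, 409]);
translate([236, 801, 431]) cube([434, 24, 409]);
translate([236, 389, 638]) cube([28, 412, 28]);
translate([642, 389, 638]) cube([28, 412, 28]);
translate([236, 389, 431]) cube([28, 28, 207]);
translate([642, 389, 431]) cube([28, 28, 207]);


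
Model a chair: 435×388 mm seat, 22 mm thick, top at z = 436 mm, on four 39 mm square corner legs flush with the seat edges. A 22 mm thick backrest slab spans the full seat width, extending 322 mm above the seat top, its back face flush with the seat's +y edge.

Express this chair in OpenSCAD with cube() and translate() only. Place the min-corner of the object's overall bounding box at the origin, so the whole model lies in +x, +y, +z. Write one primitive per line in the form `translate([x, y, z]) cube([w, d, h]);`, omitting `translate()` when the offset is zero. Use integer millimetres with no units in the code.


translate([0, 0, 414]) cube([435, 388, 22]);
cube([39, 39, 414]);
translate([396, 0, 0]) cube([39, 39, 414]);
translate([0, 349, 0]) cube([39, 39, 414]);
translate([396, 349, 0]) cube([39, 39, 414]);
translate([0, 366, 436]) cube([435, 22, 322]);


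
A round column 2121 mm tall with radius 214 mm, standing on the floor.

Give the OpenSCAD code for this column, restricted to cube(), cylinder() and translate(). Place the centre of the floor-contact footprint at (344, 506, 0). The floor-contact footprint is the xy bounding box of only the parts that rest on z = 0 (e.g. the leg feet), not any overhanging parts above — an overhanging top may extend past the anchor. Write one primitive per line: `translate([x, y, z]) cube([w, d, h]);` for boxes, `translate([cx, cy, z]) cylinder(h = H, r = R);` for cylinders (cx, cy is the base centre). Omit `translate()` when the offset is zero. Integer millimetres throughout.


translate([344, 506, 0]) cylinder(h = 2121, r = 214);


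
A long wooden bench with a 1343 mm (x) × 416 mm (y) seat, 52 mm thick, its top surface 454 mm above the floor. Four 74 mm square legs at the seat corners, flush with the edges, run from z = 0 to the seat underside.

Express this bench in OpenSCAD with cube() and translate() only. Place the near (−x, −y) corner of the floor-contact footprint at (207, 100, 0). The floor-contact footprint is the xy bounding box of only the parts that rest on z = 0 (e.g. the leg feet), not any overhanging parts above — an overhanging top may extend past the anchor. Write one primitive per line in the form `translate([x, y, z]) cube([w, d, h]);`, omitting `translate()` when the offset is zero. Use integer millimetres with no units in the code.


translate([207, 100, 402]) cube([1343, 416, 52]);
translate([207, 100, 0]) cube([74, 74, 402]);
translate([207, 442, 0]) cube([74, 74, 402]);
translate([1476, 100, 0]) cube([74, 74, 402]);
translate([1476, 442, 0]) cube([74, 74, 402]);


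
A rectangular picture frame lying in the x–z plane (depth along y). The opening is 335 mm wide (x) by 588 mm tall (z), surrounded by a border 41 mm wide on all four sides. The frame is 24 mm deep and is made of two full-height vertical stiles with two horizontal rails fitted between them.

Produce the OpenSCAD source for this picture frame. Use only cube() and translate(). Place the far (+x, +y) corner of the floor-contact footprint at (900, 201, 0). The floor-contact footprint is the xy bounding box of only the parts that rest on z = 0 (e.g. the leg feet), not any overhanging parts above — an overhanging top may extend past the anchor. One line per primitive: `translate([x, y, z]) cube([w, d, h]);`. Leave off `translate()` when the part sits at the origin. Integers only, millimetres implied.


translate([483, 177, 0]) cube([41, 24, 670]);
translate([859, 177, 0]) cube([41, 24, 670]);
translate([524, 177, 0]) cube([335, 24, 41]);
translate([524, 177, 629]) cube([335, 24, 41]);


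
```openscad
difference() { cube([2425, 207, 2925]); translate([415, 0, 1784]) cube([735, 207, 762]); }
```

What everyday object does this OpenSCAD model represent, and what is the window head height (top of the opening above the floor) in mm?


A wall with a window opening. The window head height is 2546 mm.

A wall with a rectangular opening subtracted — a window. Sill at z = 1784, opening 762 mm tall, so the head is at 1784 + 762 = 2546 mm.


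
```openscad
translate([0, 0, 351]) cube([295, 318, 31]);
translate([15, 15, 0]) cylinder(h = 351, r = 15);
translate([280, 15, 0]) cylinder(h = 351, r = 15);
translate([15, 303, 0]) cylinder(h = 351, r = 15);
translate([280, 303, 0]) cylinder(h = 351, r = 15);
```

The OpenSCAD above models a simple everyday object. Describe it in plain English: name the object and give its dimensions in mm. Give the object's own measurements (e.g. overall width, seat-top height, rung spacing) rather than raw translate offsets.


A simple wooden stool: a rectangular seat 295 mm (x) by 318 mm (y), 31 mm thick, top face at z = 382 mm, on four round legs, each 30 mm in diameter. The legs rest on z = 0, each leg's axis is inset half a diameter from the nearest pair of seat edges (so the leg's bounding box is flush with the corner).


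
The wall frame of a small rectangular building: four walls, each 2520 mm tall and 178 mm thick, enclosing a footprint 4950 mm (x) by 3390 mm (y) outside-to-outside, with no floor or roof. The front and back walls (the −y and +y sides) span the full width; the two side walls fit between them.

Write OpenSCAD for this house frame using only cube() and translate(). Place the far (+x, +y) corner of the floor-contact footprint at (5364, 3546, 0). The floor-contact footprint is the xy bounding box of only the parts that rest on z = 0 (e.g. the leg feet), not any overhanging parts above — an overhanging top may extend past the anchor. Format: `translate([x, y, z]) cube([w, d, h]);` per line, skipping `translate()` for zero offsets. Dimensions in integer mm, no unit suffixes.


translate([414, 156, 0]) cube([4950, 178, 2520]);
translate([414, 3368, 0]) cube([4950, 178, 2520]);
translate([414, 334, 0]) cube([178, 3034, 2520]);
translate([5186, 334, 0]) cube([178, 3034, 2520]);


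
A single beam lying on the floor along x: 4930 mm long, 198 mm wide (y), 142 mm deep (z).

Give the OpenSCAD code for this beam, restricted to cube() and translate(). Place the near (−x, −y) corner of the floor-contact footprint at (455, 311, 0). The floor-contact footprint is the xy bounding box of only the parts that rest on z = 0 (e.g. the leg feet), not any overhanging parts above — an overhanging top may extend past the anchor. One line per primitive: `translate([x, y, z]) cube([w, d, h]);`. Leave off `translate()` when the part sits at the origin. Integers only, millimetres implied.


translate([455, 311, 0]) cube([4930, 198, 142]);


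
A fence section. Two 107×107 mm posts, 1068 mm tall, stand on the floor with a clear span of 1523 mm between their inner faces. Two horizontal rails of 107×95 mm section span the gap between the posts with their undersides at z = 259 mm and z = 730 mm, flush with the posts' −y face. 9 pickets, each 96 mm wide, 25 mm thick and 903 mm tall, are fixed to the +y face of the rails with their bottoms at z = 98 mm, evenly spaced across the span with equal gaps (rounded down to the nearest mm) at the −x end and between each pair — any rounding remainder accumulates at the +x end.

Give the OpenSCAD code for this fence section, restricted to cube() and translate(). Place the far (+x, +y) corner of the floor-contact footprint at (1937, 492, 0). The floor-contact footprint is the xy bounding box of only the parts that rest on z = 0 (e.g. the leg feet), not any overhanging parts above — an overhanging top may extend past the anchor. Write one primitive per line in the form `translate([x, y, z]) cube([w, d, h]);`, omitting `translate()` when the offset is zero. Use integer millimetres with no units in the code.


translate([200, 385, 0]) cube([107, 107, 1068]);
translate([1830, 385, 0]) cube([107, 107, 1068]);
translate([307, 385, 259]) cube([1523, 107, 95]);
translate([307, 385, 730]) cube([1523, 107, 95]);
translate([372, 492, 98]) cube([96, 25, 903]);
translate([533, 492, 98]) cube([96, 25, 903]);
translate([694, 492, 98]) cube([96, 25, 903]);
translate([855, 492, 98]) cube([96, 25, 903]);
translate([1016, 492, 98]) cube([96, 25, 903]);
translate([1177, 492, 98]) cube([96, 25, 903]);
translate([1338, 492, 98]) cube([96, 25, 903]);
translate([1499, 492, 98]) cube([96, 25, 903]);
translate([1660, 492, 98]) cube([96, 25, 903]);


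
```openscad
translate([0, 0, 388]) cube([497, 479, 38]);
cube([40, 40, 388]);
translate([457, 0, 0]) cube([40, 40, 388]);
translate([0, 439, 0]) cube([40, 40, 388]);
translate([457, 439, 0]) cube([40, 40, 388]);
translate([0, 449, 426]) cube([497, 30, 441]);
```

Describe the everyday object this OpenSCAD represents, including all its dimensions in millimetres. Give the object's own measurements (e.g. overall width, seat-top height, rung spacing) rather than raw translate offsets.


A chair. The seat is a 497×479×38 mm slab with its top at z = 426 mm, on four 40×40 mm corner legs (flush with the seat edges, standing on z = 0). A flat backrest 30 mm thick, 441 mm tall, spans the full seat width and rises from the seat top along its +y edge, rear face flush with the rear of the seat.


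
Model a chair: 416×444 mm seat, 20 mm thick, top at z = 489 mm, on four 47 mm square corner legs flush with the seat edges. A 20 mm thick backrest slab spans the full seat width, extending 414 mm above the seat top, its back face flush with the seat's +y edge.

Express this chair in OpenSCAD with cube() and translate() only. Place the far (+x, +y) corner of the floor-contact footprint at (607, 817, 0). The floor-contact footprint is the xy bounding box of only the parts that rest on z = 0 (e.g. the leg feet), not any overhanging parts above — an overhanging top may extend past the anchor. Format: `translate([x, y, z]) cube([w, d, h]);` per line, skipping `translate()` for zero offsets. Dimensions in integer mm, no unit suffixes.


// leg_h = 489 - 20 = 469
translate([191, 373, 469]) cube([416, 444, 20]);
translate([191, 373, 0]) cube([47, 47, 469]);
translate([560, 373, 0]) cube([47, 47, 469]);
translate([191, 770, 0]) cube([47, 47, 469]);
translate([560, 770, 0]) cube([47, 47, 469]);
translate([191, 797, 489]) cube([416, 20, 414]);


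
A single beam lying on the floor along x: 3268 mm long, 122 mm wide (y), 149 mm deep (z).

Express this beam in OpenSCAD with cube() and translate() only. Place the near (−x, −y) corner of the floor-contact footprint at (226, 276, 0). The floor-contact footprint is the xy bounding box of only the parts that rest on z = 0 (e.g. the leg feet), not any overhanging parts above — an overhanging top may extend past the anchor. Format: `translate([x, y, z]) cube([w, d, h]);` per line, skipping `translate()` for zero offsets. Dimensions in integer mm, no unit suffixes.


translate([226, 276, 0]) cube([3268, 122, 149]);


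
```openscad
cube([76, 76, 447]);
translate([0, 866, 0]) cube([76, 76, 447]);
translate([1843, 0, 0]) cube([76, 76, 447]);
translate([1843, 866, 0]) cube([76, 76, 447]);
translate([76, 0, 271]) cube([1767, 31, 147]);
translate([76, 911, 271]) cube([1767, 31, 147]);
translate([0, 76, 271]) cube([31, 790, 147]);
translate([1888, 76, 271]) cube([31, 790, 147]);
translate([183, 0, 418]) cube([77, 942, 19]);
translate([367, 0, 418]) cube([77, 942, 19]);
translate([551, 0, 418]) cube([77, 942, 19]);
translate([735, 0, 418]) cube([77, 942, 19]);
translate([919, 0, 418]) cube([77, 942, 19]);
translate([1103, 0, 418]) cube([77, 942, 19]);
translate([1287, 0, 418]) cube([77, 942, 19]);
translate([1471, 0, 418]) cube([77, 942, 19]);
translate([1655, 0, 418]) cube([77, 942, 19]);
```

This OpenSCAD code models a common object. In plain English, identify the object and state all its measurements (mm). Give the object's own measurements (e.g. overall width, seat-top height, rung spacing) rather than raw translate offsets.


A bed frame 1919 mm long (x) by 942 mm wide (y). Four 76×76 mm corner posts, 447 mm tall, at the corners of the footprint. Four rails of 31 mm thickness and 147 mm height run between adjacent posts with their undersides at z = 271 mm, their outer faces flush with the outside of the frame (the two x-running rails run between the posts' inner faces; the two y-running rails run between the posts' inner faces). 9 slats, each 77 mm wide (x) and 19 mm thick, lie across the top of the two x-running rails, running the full 942 mm width of the frame in y; along x they sit between the end posts with a 107 mm gap after the −x posts and between neighbouring slats, leaving 111 mm before the +x posts.


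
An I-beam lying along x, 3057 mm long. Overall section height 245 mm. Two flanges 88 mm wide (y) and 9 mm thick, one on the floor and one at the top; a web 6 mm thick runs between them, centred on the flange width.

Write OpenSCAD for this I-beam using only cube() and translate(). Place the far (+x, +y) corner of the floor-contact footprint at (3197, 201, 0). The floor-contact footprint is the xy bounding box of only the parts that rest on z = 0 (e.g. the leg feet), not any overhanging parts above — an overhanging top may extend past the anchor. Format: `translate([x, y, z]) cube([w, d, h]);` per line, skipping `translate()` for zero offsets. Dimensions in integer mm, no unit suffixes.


translate([140, 113, 0]) cube([3057, 88, 9]);
translate([140, 154, 9]) cube([3057, 6, 227]);
translate([140, 113, 236]) cube([3057, 88, 9]);


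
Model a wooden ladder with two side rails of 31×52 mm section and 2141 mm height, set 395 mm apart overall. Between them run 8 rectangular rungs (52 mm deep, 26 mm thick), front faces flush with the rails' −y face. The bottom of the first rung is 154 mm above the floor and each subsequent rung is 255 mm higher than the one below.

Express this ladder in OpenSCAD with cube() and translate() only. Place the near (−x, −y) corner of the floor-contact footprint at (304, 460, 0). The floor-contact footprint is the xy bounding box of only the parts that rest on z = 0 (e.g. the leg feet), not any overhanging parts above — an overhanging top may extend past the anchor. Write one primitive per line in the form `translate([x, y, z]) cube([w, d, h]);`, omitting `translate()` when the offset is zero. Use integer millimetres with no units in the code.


translate([304, 460, 0]) cube([31, 52, 2141]);
translate([668, 460, 0]) cube([31, 52, 2141]);
translate([335, 460, 154]) cube([333, 52, 26]);
translate([335, 460, 409]) cube([333, 52, 26]);
translate([335, 460, 664]) cube([333, 52, 26]);
translate([335, 460, 919]) cube([333, 52, 26]);
translate([335, 460, 1174]) cube([333, 52, 26]);
translate([335, 460, 1429]) cube([333, 52, 26]);
translate([335, 460, 1684]) cube([333, 52, 26]);
translate([335, 460, 1939]) cube([333, 52, 26]);


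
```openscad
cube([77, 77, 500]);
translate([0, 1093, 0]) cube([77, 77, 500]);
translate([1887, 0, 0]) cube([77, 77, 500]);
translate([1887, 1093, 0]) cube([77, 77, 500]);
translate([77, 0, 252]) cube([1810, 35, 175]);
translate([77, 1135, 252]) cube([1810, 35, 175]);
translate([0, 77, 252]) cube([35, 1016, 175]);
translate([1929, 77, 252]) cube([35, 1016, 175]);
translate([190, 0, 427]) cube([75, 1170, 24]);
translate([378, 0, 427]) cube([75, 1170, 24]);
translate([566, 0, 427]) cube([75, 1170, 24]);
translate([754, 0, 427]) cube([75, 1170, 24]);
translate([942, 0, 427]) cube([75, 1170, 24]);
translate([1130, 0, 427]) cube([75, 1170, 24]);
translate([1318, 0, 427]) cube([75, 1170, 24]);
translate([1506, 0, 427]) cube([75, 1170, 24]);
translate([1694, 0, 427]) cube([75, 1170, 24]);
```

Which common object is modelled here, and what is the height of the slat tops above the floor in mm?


A bed frame. The slat-top height is 451 mm.

Four posts, four rails, and a row of slats — a bed frame. Slats sit on the rails at z = 252 + 175 = 427; with slat thickness 24, the top is 451 mm.


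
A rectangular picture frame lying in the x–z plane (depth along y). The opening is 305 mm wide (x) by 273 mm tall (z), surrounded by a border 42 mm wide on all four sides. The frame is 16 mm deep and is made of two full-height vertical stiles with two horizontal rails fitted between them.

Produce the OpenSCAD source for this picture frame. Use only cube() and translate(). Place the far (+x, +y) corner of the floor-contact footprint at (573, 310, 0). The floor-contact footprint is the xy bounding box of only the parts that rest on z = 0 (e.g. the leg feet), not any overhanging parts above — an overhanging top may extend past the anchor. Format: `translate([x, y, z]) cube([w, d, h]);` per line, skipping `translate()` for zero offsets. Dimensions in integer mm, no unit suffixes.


translate([184, 294, 0]) cube([42, 16, 357]);
translate([531, 294, 0]) cube([42, 16, 357]);
translate([226, 294, 0]) cube([305, 16, 42]);
translate([226, 294, 315]) cube([305, 16, 42]);


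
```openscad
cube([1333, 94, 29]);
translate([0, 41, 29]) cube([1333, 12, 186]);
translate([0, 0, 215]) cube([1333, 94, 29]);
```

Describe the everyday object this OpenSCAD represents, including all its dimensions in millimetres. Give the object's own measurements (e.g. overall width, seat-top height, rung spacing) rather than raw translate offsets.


An I-beam lying along x, 1333 mm long. Overall section height 244 mm. Two flanges 94 mm wide (y) and 29 mm thick, one on the floor and one at the top; a web 12 mm thick runs between them, centred on the flange width.


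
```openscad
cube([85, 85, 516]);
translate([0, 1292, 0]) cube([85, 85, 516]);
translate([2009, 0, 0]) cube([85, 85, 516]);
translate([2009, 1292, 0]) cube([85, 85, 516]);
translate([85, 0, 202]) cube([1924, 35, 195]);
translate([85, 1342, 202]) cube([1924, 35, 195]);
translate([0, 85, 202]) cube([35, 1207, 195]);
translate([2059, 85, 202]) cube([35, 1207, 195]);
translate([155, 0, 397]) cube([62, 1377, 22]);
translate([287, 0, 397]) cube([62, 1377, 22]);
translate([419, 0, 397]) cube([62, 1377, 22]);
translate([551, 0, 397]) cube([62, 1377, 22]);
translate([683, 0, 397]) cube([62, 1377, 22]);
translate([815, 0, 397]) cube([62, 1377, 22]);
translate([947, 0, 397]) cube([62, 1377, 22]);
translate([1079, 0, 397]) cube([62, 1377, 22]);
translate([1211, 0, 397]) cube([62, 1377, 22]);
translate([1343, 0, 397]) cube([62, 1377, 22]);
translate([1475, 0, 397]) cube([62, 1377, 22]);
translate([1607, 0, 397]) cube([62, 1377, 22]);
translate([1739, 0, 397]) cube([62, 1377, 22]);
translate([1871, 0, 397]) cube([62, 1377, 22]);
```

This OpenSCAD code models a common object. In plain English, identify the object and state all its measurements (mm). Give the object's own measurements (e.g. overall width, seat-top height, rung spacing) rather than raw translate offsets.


A bed frame 2094 mm long (x) by 1377 mm wide (y). Four 85×85 mm corner posts, 516 mm tall, at the corners of the footprint. Four rails of 35 mm thickness and 195 mm height run between adjacent posts with their undersides at z = 202 mm, their outer faces flush with the outside of the frame (the two x-running rails run between the posts' inner faces; the two y-running rails run between the posts' inner faces). 14 slats, each 62 mm wide (x) and 22 mm thick, lie across the top of the two x-running rails, running the full 1377 mm width of the frame in y; along x they sit between the end posts with a 70 mm gap after the −x posts and between neighbouring slats, leaving 76 mm before the +x posts.


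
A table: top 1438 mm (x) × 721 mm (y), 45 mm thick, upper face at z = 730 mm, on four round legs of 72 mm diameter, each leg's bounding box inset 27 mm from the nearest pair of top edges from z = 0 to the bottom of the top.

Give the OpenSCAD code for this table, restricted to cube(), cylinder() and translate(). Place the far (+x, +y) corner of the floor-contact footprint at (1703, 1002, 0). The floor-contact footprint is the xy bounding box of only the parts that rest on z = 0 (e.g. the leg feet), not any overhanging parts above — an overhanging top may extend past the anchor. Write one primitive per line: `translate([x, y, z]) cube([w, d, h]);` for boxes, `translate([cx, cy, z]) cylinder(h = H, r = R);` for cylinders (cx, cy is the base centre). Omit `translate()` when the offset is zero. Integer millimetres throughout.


translate([292, 308, 685]) cube([1438, 721, 45]);
translate([355, 371, 0]) cylinder(h = 685, r = 36);
translate([1667, 371, 0]) cylinder(h = 685, r = 36);
translate([355, 966, 0]) cylinder(h = 685, r = 36);
translate([1667, 966, 0]) cylinder(h = 685, r = 36);


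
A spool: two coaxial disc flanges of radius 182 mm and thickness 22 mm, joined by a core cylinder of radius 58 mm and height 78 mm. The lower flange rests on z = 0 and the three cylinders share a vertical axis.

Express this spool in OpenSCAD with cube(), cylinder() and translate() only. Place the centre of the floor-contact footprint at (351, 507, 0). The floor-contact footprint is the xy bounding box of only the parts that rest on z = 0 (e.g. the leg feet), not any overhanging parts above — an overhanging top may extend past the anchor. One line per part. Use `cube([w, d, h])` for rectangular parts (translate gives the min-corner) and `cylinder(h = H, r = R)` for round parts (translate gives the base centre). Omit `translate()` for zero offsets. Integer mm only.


translate([351, 507, 0]) cylinder(h = 22, r = 182);
translate([351, 507, 22]) cylinder(h = 78, r = 58);
translate([351, 507, 100]) cylinder(h = 22, r = 182);


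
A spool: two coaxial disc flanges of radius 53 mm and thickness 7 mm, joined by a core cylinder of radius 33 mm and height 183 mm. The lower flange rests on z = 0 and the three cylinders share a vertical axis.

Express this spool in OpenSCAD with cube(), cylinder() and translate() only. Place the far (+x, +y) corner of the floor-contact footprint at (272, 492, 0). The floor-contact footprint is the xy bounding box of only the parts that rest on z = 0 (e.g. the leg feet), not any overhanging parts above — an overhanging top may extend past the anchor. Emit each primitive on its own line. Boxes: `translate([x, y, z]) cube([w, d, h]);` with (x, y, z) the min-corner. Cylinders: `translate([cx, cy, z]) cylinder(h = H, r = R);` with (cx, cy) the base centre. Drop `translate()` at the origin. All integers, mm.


translate([219, 439, 0]) cylinder(h = 7, r = 53);
translate([219, 439, 7]) cylinder(h = 183, r = 33);
translate([219, 439, 190]) cylinder(h = 7, r = 53);
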